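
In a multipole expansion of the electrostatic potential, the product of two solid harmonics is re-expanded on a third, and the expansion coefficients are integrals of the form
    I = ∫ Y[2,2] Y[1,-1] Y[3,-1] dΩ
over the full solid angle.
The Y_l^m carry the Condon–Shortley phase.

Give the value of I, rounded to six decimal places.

-0.082589

m-sum 0 ✓  L=6 even ✓  1≤3≤3 ✓
Π(2lᵢ+1) = 5×3×7 = 105
triangle coeff Δ(2,1,3) = 1/105
Σ_t [0,0]: t=0:+1/4 = 1/4
(3j)²=3/35 [(2 1 3; 0 0 0)], sign=-1
Σ_t [0,0]: t=0:+1/48 = 1/48
(3j)²=1/105 [(2 1 3; 2 -1 -1)], sign=+1
⇒ 4πI² = 3/35
I = (-1)√(3/35/(4π)) = -0.08258890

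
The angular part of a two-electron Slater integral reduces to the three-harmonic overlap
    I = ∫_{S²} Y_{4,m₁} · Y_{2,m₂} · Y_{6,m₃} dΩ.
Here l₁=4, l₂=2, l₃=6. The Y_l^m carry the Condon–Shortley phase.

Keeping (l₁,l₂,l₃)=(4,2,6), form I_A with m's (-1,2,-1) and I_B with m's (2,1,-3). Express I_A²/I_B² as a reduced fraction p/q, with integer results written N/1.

l's match ⇒ only the (l;m) 3-j factors differ between A and B.
A: triangle coeff Δ(4,2,6) = 1/6435; Σ_t [0,0]: t=0:+1/17280 = 1/17280; (3j)²=7/1287 [(4 2 6; -1 2 -1)], sign=-1
B: triangle coeff Δ(4,2,6) = 1/6435; Σ_t [0,0]: t=0:+1/8640 = 1/8640; (3j)²=28/715 [(4 2 6; 2 1 -3)], sign=-1
I_A²/I_B² = (7/1287)/(28/715) = 5/36

5/36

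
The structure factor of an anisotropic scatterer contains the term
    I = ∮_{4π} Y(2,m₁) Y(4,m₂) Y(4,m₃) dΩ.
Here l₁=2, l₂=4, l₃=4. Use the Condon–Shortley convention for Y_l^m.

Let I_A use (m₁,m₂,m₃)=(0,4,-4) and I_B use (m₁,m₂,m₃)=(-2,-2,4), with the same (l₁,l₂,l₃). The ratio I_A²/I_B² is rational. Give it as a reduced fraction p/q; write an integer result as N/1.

14/3

l's match ⇒ only the (l;m) 3-j factors differ between A and B.
A: triangle coeff Δ(2,4,4) = 1/13860; Σ_t [2,2]: t=2:+1/2880 = 1/2880; (3j)²=28/495 [(2 4 4; 0 4 -4)], sign=+1
B: triangle coeff Δ(2,4,4) = 1/13860; Σ_t [2,2]: t=2:+1/2880 = 1/2880; (3j)²=2/165 [(2 4 4; -2 -2 4)], sign=+1
I_A²/I_B² = (28/495)/(2/165) = 14/3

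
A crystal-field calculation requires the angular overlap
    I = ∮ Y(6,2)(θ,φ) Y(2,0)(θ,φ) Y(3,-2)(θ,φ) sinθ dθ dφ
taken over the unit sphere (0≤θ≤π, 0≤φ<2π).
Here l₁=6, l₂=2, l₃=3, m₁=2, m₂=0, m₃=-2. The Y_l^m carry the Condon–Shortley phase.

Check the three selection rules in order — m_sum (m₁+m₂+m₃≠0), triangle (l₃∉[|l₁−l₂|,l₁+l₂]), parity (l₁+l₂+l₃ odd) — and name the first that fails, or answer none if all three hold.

Σmᵢ = 0  ✓
l₃∈[|l₁−l₂|,l₁+l₂]=[4,8], have l₃=3  ✗
Σlᵢ = 11 ⇒ odd

triangle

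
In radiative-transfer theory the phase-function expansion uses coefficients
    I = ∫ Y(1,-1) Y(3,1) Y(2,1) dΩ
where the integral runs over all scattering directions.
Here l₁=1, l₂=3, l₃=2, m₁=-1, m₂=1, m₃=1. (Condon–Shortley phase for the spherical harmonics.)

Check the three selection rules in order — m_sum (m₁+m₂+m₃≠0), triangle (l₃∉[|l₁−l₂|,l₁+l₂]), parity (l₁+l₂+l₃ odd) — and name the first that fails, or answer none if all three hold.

azimuthal sum: -1 + 1 + 1 = 1  ✗
2 ≤ 2 ≤ 4 (triangle on l)
L = 1 + 3 + 2 = 6 (even)

m_sum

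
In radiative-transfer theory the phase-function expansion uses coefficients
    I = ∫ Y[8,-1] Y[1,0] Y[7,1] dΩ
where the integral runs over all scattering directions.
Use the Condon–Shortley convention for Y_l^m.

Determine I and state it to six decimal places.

m-sum 0 ✓  L=16 even ✓  7≤7≤9 ✓
Π(2lᵢ+1) = 17×3×15 = 765
triangle coeff Δ(8,1,7) = 1/2040
Σ_t [1,1]: t=1:−1/25401600 = -1/25401600
(3j)²=8/255 [(8 1 7; 0 0 0)], sign=+1
Σ_t [1,1]: t=1:−1/29030400 = -1/29030400
(3j)²=21/680 [(8 1 7; -1 0 1)], sign=-1
⇒ 4πI² = 63/85
I = (-1)√(63/85/(4π)) = -0.24285994

-0.242860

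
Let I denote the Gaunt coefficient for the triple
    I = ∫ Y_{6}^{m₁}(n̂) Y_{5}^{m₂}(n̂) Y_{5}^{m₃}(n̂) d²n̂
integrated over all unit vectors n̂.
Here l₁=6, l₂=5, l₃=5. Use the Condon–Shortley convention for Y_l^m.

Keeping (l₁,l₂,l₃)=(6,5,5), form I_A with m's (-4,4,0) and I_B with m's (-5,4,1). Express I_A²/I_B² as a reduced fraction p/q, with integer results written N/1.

Same 6,5,5: normalisation and zero-m 3j drop out of the ratio.
A: Δ: 6! 6! 4! / 17! → 1/28588560; sum: t=5:−1/345600 t=6:+1/207360 = 1/518400; 3j²(6 5 5; -4 4 0) = Δ·Π!·Σ² = 12/2431  (sign -1)
B: Δ: 6! 6! 4! / 17! → 1/28588560; sum: t=5:−1/2073600 t=6:+1/518400 = 1/691200; 3j²(6 5 5; -5 4 1) = Δ·Π!·Σ² = 81/4420  (sign +1)
I_A²/I_B² = (12/2431)/(81/4420) = 80/297

80/297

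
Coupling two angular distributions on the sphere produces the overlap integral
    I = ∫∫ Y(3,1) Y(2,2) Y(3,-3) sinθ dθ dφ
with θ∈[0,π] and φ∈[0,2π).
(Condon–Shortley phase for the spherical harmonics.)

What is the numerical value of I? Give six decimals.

0.132981

Checks pass: Σm=0; 8 even; l₃=3∈[1,5].
(2·3+1)(2·2+1)(2·3+1) = 245
Δ: 2! 4! 2! / 9! → 1/3780
sum: t=0:+1/24 t=1:−1/4 t=2:+1/24 = -1/6
3j²(3 2 3; 0 0 0) = Δ·Π!·Σ² = 4/105  (sign +1)
sum: t=2:+1/96 = 1/96
3j²(3 2 3; 1 2 -3) = Δ·Π!·Σ² = 1/42  (sign +1)
combine: 4πI² = 245·4/105·1/42 = 2/9
take √, sign +1: I = 0.13298076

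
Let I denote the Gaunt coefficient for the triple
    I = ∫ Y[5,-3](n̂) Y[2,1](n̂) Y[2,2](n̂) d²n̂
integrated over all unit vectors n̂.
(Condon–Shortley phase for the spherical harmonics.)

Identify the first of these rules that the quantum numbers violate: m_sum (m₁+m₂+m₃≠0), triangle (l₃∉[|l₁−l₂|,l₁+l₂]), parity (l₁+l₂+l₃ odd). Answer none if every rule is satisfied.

triangle

Σmᵢ = 0  ✓
l₃∈[|l₁−l₂|,l₁+l₂]=[3,7], have l₃=2  ✗
Σlᵢ = 9 ⇒ odd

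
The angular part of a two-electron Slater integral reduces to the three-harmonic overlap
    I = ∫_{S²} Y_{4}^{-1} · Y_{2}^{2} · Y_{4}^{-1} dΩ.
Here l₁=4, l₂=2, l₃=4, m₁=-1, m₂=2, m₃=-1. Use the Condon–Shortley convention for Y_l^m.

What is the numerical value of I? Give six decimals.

Checks pass: Σm=0; 10 even; l₃=4∈[2,6].
(2·4+1)(2·2+1)(2·4+1) = 405
Δ: 2! 6! 2! / 11! → 1/13860
sum: t=0:+1/192 t=1:−1/36 t=2:+1/192 = -5/288
3j²(4 2 4; 0 0 0) = Δ·Π!·Σ² = 20/693  (sign -1)
sum: t=2:+1/144 = 1/144
3j²(4 2 4; -1 2 -1) = Δ·Π!·Σ² = 10/231  (sign -1)
combine: 4πI² = 405·20/693·10/231 = 3000/5929
take √, sign +1: I = 0.20066192

0.200662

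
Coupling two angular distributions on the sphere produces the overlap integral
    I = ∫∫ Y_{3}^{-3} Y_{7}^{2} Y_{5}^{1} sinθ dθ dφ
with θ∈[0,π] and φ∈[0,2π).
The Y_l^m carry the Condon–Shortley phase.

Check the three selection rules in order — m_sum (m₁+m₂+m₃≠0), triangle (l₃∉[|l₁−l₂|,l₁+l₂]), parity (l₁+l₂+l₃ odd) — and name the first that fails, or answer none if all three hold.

Σmᵢ = 0  ✓
l₃∈[|l₁−l₂|,l₁+l₂]=[4,10], have l₃=5  ✓
Σlᵢ = 15 ⇒ odd  ✗

parity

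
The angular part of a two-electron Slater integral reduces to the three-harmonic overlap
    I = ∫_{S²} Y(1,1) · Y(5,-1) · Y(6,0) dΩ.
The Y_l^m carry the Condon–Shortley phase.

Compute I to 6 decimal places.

Rules hold: Σm=0, L=12 even, 4≤6≤6.
N = 3·11·13 = 429
Δ = 0!·2!·10!/13! = 1/858
Racah Σ t=0..0: t=0:+1/14400 = 1/14400
⇒ 3j(1 5 6; 0 0 0)² = 6/143, sgn +1
Racah Σ t=0..0: t=0:+1/34560 = 1/34560
⇒ 3j(1 5 6; 1 -1 0)² = 5/286, sgn +1
4πI² = N·(3j₀)²·(3jₘ)² = 45/143
I = +1·√(0.314685/4π) = 0.15824621

0.158246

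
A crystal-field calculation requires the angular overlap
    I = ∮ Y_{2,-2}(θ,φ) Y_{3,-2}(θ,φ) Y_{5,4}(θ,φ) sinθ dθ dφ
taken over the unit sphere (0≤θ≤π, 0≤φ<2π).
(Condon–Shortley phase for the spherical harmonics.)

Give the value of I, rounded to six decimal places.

0.268967

Rules hold: Σm=0, L=10 even, 1≤5≤5.
N = 5·7·11 = 385
Δ = 0!·4!·6!/11! = 1/2310
Racah Σ t=0..0: t=0:+1/144 = 1/144
⇒ 3j(2 3 5; 0 0 0)² = 10/231, sgn -1
Racah Σ t=0..0: t=0:+1/2880 = 1/2880
⇒ 3j(2 3 5; -2 -2 4)² = 3/55, sgn -1
4πI² = N·(3j₀)²·(3jₘ)² = 10/11
I = +1·√(0.909091/4π) = 0.26896683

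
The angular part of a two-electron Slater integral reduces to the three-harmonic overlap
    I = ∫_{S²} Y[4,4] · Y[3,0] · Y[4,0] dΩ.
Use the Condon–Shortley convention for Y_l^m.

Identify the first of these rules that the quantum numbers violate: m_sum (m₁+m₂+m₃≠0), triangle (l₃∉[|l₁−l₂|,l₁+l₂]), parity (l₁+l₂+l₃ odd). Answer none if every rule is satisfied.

m_sum

m₁+m₂+m₃ = 4 + 0 + 0 = 4  ✗
triangle: |4−3|=1 ≤ l₃=4 ≤ 4+3=7
parity: l₁+l₂+l₃ = 11 is odd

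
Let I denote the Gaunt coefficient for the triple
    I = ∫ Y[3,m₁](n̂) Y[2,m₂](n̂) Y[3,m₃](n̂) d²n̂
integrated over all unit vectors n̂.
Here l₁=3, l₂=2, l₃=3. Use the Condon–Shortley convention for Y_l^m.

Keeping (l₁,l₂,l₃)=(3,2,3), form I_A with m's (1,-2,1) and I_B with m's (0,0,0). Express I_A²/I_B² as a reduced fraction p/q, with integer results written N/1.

l's match ⇒ only the (l;m) 3-j factors differ between A and B.
A: triangle coeff Δ(3,2,3) = 1/3780; Σ_t [0,0]: t=0:+1/16 = 1/16; (3j)²=2/35 [(3 2 3; 1 -2 1)], sign=+1
B: triangle coeff Δ(3,2,3) = 1/3780; Σ_t [0,2]: t=0:+1/24 t=1:−1/4 t=2:+1/24 = -1/6; (3j)²=4/105 [(3 2 3; 0 0 0)], sign=+1
I_A²/I_B² = (2/35)/(4/105) = 3/2

3/2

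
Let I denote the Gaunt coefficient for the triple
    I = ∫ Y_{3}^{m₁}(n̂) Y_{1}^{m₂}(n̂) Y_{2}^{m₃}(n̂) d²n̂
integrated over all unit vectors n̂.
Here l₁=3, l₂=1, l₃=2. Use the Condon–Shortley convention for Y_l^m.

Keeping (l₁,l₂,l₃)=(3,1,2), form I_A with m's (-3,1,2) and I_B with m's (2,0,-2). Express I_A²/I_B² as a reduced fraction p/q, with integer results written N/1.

l's match ⇒ only the (l;m) 3-j factors differ between A and B.
A: triangle coeff Δ(3,1,2) = 1/105; Σ_t [2,2]: t=2:+1/48 = 1/48; (3j)²=1/7 [(3 1 2; -3 1 2)], sign=+1
B: triangle coeff Δ(3,1,2) = 1/105; Σ_t [1,1]: t=1:−1/24 = -1/24; (3j)²=1/21 [(3 1 2; 2 0 -2)], sign=-1
I_A²/I_B² = (1/7)/(1/21) = 3/1

3/1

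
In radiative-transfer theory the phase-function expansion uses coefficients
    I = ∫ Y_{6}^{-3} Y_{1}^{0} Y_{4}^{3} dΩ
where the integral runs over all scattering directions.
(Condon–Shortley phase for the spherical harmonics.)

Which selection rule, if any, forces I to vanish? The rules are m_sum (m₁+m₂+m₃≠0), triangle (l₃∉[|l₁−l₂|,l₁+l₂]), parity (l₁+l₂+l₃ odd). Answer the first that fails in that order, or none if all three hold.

Σmᵢ = 0  ✓
l₃∈[|l₁−l₂|,l₁+l₂]=[5,7], have l₃=4  ✗
Σlᵢ = 11 ⇒ odd

triangle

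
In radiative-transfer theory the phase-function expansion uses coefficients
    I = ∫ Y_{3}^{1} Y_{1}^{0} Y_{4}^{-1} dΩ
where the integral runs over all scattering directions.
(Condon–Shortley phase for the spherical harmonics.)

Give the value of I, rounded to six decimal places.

-0.238414

Checks pass: Σm=0; 8 even; l₃=4∈[2,4].
(2·3+1)(2·1+1)(2·4+1) = 189
Δ: 0! 6! 2! / 9! → 1/252
sum: t=0:+1/36 = 1/36
3j²(3 1 4; 0 0 0) = Δ·Π!·Σ² = 4/63  (sign +1)
sum: t=0:+1/48 = 1/48
3j²(3 1 4; 1 0 -1) = Δ·Π!·Σ² = 5/84  (sign -1)
combine: 4πI² = 189·4/63·5/84 = 5/7
take √, sign -1: I = -0.23841361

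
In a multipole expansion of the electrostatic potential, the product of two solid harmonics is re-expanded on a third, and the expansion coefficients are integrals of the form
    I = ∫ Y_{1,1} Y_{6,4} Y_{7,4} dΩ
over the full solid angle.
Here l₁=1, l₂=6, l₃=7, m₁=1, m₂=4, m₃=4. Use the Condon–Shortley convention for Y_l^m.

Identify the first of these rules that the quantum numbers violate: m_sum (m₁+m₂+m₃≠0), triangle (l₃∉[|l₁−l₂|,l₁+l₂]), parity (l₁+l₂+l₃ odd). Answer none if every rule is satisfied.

m_sum

Σmᵢ = 9  ✗
l₃∈[|l₁−l₂|,l₁+l₂]=[5,7], have l₃=7
Σlᵢ = 14 ⇒ even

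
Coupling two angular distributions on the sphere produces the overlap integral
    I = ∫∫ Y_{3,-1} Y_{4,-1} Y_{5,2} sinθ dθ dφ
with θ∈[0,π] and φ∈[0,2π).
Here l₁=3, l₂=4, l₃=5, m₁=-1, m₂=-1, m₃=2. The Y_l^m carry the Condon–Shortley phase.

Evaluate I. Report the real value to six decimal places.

m-sum 0 ✓  L=12 even ✓  1≤5≤7 ✓
Π(2lᵢ+1) = 7×9×11 = 693
triangle coeff Δ(3,4,5) = 1/180180
Σ_t [0,2]: t=0:+1/576 t=1:−1/144 t=2:+1/576 = -1/288
(3j)²=20/1001 [(3 4 5; 0 0 0)], sign=+1
Σ_t [0,2]: t=0:+1/1728 t=1:−1/288 t=2:+1/960 = -1/540
(3j)²=128/6435 [(3 4 5; -1 -1 2)], sign=+1
⇒ 4πI² = 512/1859
I = (+1)√(512/1859/(4π)) = 0.14804384

0.148044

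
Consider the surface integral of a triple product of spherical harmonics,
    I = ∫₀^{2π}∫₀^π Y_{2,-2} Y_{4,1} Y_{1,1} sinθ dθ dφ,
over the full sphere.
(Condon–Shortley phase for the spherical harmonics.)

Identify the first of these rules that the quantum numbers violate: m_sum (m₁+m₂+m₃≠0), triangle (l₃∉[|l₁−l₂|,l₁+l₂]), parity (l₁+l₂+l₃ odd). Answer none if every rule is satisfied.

triangle

azimuthal sum: -2 + 1 + 1 = 0  ✓
2 ≤ 1 ≤ 6 (triangle on l)  ✗
L = 2 + 4 + 1 = 7 (odd)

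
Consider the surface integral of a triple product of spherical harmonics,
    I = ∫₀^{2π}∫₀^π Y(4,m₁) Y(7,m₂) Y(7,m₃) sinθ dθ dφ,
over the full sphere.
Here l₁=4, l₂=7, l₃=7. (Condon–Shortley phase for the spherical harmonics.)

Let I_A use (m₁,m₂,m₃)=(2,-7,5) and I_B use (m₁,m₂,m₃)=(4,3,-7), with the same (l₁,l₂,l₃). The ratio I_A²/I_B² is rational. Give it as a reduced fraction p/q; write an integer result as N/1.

l's match ⇒ only the (l;m) 3-j factors differ between A and B.
A: triangle coeff Δ(4,7,7) = 1/58198140; Σ_t [0,0]: t=0:+1/348364800 = 1/348364800; (3j)²=11/646 [(4 7 7; 2 -7 5)], sign=+1
B: triangle coeff Δ(4,7,7) = 1/58198140; Σ_t [0,0]: t=0:+1/2090188800 = 1/2090188800; (3j)²=7/5814 [(4 7 7; 4 3 -7)], sign=+1
I_A²/I_B² = (11/646)/(7/5814) = 99/7

99/7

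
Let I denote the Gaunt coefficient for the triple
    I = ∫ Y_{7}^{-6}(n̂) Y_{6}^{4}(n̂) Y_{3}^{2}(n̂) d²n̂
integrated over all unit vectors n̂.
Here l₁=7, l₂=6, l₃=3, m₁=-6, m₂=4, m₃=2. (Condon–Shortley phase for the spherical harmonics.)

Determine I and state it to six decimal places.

Checks pass: Σm=0; 16 even; l₃=3∈[1,13].
(2·7+1)(2·6+1)(2·3+1) = 1365
Δ: 10! 4! 2! / 17! → 1/2042040
sum: t=4:+1/207360 t=5:−1/57600 t=6:+1/207360 = -1/129600
3j²(7 6 3; 0 0 0) = Δ·Π!·Σ² = 168/12155  (sign +1)
sum: t=9:−1/8709120 t=10:+1/43545600 = -1/10886400
3j²(7 6 3; -6 4 2) = Δ·Π!·Σ² = 8/357  (sign +1)
combine: 4πI² = 1365·168/12155·8/357 = 1344/3179
take √, sign +1: I = 0.18342116

0.183421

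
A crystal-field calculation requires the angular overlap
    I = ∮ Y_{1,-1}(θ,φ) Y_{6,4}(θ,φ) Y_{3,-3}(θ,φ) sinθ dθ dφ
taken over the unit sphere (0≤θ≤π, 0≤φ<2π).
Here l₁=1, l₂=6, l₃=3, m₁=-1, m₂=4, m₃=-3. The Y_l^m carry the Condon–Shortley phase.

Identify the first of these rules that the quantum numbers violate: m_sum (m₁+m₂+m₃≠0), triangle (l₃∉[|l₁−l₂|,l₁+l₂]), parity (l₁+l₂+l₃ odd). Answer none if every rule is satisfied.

triangle

m₁+m₂+m₃ = -1 + 4 − 3 = 0  ✓
triangle: |1−6|=5 ≤ l₃=3 ≤ 1+6=7  ✗
parity: l₁+l₂+l₃ = 10 is even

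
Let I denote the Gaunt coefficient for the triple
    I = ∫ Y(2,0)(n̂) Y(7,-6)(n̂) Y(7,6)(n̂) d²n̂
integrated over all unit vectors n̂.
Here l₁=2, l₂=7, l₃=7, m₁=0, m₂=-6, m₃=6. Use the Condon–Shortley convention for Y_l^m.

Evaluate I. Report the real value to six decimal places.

-0.148420

m-sum 0 ✓  L=16 even ✓  5≤7≤9 ✓
Π(2lᵢ+1) = 5×15×15 = 1125
triangle coeff Δ(2,7,7) = 1/185640
Σ_t [0,2]: t=0:+1/2419200 t=1:−1/518400 t=2:+1/2419200 = -1/907200
(3j)²=56/3315 [(2 7 7; 0 0 0)], sign=+1
Σ_t [0,1]: t=0:+1/159667200 t=1:−1/479001600 = 1/239500800
(3j)²=26/1785 [(2 7 7; 0 -6 6)], sign=-1
⇒ 4πI² = 80/289
I = (-1)√(80/289/(4π)) = -0.14841956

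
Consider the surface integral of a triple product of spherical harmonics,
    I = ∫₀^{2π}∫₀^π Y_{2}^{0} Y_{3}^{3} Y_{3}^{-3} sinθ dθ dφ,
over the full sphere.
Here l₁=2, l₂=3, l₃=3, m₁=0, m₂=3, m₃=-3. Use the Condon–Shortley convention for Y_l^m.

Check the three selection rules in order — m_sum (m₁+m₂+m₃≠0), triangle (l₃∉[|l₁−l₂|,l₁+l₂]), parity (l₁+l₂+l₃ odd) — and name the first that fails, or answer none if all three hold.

none

m₁+m₂+m₃ = 0 + 3 − 3 = 0  ✓
triangle: |2−3|=1 ≤ l₃=3 ≤ 2+3=5  ✓
parity: l₁+l₂+l₃ = 8 is even  ✓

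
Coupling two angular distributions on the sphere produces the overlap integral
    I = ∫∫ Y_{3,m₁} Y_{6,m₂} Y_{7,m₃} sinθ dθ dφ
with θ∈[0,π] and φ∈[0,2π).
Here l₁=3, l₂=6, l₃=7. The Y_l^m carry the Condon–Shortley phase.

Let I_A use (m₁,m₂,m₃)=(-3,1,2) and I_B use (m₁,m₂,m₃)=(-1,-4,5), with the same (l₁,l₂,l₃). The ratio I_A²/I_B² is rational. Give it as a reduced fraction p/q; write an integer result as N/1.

Same 3,6,7: normalisation and zero-m 3j drop out of the ratio.
A: Δ: 2! 4! 10! / 17! → 1/2042040; sum: t=2:+1/691200 = 1/691200; 3j²(3 6 7; -3 1 2) = Δ·Π!·Σ² = 189/9724  (sign -1)
B: Δ: 2! 4! 10! / 17! → 1/2042040; sum: t=0:+1/3870720 t=1:−1/2177280 t=2:+1/29030400 = -29/174182400; 3j²(3 6 7; -1 -4 5) = Δ·Π!·Σ² = 841/185640  (sign -1)
I_A²/I_B² = (189/9724)/(841/185640) = 39690/9251

39690/9251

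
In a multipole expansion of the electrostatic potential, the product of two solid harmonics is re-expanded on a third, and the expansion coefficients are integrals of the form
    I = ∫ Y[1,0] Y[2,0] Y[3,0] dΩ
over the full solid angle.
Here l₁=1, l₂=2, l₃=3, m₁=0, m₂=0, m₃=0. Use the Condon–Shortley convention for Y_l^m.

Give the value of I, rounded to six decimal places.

0.247767

Rules hold: Σm=0, L=6 even, 1≤3≤3.
N = 3·5·7 = 105
Δ = 0!·2!·4!/7! = 1/105
Racah Σ t=0..0: t=0:+1/4 = 1/4
⇒ 3j(1 2 3; 0 0 0)² = 3/35, sgn -1
(m-triple is (0,0,0) — same symbol as above.)
4πI² = N·(3j₀)²·(3jₘ)² = 27/35
I = +1·√(0.771429/4π) = 0.24776670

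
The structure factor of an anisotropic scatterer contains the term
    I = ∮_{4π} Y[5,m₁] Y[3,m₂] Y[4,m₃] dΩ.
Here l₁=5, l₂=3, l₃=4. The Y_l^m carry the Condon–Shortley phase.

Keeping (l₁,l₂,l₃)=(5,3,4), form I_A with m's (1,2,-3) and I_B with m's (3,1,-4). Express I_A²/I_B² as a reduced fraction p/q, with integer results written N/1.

605/672

Same 5,3,4: normalisation and zero-m 3j drop out of the ratio.
A: Δ: 4! 6! 2! / 13! → 1/180180; sum: t=3:−1/1440 t=4:+1/17280 = -11/17280; 3j²(5 3 4; 1 2 -3) = Δ·Π!·Σ² = 11/468  (sign +1)
B: Δ: 4! 6! 2! / 13! → 1/180180; sum: t=2:+1/5760 = 1/5760; 3j²(5 3 4; 3 1 -4) = Δ·Π!·Σ² = 56/2145  (sign +1)
I_A²/I_B² = (11/468)/(56/2145) = 605/672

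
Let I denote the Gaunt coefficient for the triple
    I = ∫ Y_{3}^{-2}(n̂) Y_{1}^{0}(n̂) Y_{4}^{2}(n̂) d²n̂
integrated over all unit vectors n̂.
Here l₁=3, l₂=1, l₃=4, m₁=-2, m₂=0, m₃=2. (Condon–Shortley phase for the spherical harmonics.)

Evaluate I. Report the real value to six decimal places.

Rules hold: Σm=0, L=8 even, 2≤4≤4.
N = 7·3·9 = 189
Δ = 0!·6!·2!/9! = 1/252
Racah Σ t=0..0: t=0:+1/36 = 1/36
⇒ 3j(3 1 4; 0 0 0)² = 4/63, sgn +1
Racah Σ t=0..0: t=0:+1/120 = 1/120
⇒ 3j(3 1 4; -2 0 2)² = 1/21, sgn +1
4πI² = N·(3j₀)²·(3jₘ)² = 4/7
I = +1·√(0.571429/4π) = 0.21324362

0.213244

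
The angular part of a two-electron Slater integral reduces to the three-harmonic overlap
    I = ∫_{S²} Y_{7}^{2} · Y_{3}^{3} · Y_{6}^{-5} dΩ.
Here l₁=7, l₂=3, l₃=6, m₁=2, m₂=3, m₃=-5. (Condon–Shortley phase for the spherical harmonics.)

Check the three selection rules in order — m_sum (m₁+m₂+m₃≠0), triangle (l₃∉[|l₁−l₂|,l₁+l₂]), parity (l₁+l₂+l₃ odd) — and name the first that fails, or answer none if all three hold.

none

Σmᵢ = 0  ✓
l₃∈[|l₁−l₂|,l₁+l₂]=[4,10], have l₃=6  ✓
Σlᵢ = 16 ⇒ even  ✓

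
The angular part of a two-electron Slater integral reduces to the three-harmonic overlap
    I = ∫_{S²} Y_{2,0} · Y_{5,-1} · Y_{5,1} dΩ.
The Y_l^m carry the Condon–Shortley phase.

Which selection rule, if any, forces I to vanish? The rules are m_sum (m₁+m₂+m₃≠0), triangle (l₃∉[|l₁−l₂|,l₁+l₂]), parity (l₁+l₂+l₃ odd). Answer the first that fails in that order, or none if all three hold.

azimuthal sum: 0 − 1 + 1 = 0  ✓
3 ≤ 5 ≤ 7 (triangle on l)  ✓
L = 2 + 5 + 5 = 12 (even)  ✓

none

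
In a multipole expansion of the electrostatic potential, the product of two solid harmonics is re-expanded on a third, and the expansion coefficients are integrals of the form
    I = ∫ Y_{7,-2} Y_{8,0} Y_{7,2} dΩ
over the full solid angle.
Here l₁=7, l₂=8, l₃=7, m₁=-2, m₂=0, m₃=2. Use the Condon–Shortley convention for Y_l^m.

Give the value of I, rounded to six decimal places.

m-sum 0 ✓  L=22 even ✓  1≤7≤15 ✓
Π(2lᵢ+1) = 15×17×15 = 3825
triangle coeff Δ(7,8,7) = 1/22086194130
Σ_t [1,7]: t=1:−1/18289152000 t=2:+1/248832000 t=3:−1/24883200 t=4:+1/11943936 t=5:−1/24883200 t=6:+1/248832000 t=7:−1/18289152000 = 11/975421440
(3j)²=1750/289731 [(7 8 7; 0 0 0)], sign=-1
Σ_t [3,8]: t=3:−1/373248000 t=4:+1/39813120 t=5:−1/24883200 t=6:+1/74649600 t=7:−1/1219276800 t=8:+1/195084288000 = -121/23410114560
(3j)²=15125/4056234 [(7 8 7; -2 0 2)], sign=+1
⇒ 4πI² = 47265625/548653937
I = (-1)√(47265625/548653937/(4π)) = -0.08279775

-0.082798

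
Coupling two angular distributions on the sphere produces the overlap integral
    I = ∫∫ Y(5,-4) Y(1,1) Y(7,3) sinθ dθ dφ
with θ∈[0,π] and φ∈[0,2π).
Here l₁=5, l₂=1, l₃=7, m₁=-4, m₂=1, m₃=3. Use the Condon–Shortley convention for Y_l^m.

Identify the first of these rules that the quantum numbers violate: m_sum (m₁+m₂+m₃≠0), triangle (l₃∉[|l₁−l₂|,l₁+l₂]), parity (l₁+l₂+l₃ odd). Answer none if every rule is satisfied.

triangle

m₁+m₂+m₃ = -4 + 1 + 3 = 0  ✓
triangle: |5−1|=4 ≤ l₃=7 ≤ 5+1=6  ✗
parity: l₁+l₂+l₃ = 13 is odd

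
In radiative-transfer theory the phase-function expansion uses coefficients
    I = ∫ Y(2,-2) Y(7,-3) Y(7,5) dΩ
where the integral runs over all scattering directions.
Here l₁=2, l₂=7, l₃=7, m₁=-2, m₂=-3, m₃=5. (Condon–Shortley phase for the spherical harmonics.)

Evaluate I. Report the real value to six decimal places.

Checks pass: Σm=0; 16 even; l₃=7∈[5,9].
(2·2+1)(2·7+1)(2·7+1) = 1125
Δ: 2! 2! 12! / 17! → 1/185640
sum: t=0:+1/2419200 t=1:−1/518400 t=2:+1/2419200 = -1/907200
3j²(2 7 7; 0 0 0) = Δ·Π!·Σ² = 56/3315  (sign +1)
sum: t=2:+1/29030400 = 1/29030400
3j²(2 7 7; -2 -3 5) = Δ·Π!·Σ² = 99/7735  (sign +1)
combine: 4πI² = 1125·56/3315·99/7735 = 11880/48841
take √, sign +1: I = 0.13912687

0.139127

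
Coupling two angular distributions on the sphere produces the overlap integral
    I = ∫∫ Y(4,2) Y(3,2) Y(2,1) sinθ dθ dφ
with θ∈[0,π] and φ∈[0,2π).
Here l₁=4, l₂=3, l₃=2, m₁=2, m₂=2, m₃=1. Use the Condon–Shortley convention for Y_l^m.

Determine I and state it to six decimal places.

2 + 2 + 1 = 5 ≠ 0: azimuthal integral kills it; I = 0

0.000000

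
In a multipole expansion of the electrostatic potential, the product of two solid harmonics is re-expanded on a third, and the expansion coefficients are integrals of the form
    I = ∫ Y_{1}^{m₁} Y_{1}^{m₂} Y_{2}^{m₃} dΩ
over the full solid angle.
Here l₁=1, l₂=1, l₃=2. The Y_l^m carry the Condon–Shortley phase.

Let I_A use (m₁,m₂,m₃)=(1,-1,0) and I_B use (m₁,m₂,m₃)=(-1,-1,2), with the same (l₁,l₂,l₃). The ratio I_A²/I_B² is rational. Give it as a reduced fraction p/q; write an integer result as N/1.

Shared (l₁,l₂,l₃)=(1,1,2): N and (l;000)² cancel in I_A²/I_B².
A: Δ = 0!·2!·2!/5! = 1/30; Racah Σ t=0..0: t=0:+1/4 = 1/4; ⇒ 3j(1 1 2; 1 -1 0)² = 1/30, sgn +1
B: Δ = 0!·2!·2!/5! = 1/30; Racah Σ t=0..0: t=0:+1/4 = 1/4; ⇒ 3j(1 1 2; -1 -1 2)² = 1/5, sgn +1
I_A²/I_B² = (1/30)/(1/5) = 1/6

1/6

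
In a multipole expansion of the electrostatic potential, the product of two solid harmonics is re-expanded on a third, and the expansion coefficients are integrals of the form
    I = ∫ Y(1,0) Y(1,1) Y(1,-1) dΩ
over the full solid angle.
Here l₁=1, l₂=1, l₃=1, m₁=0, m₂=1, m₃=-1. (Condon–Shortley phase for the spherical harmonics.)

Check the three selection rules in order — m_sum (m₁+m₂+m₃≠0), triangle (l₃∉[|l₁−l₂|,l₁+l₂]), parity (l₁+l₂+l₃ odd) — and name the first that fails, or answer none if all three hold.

Σmᵢ = 0  ✓
l₃∈[|l₁−l₂|,l₁+l₂]=[0,2], have l₃=1  ✓
Σlᵢ = 3 ⇒ odd  ✗

parity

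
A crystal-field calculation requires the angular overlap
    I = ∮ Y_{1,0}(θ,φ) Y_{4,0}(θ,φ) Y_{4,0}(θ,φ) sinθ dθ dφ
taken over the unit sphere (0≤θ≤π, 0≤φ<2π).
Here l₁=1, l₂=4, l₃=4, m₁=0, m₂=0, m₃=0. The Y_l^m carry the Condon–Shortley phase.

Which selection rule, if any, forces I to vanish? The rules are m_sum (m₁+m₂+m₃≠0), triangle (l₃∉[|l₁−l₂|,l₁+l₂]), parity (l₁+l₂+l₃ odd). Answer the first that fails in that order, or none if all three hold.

m₁+m₂+m₃ = 0 + 0 + 0 = 0  ✓
triangle: |1−4|=3 ≤ l₃=4 ≤ 1+4=5  ✓
parity: l₁+l₂+l₃ = 9 is odd  ✗

parity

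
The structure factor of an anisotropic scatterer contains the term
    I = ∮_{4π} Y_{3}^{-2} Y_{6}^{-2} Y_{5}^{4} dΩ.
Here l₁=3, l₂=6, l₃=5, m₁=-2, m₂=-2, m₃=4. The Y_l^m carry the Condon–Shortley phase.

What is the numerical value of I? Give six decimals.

-0.139560

Rules hold: Σm=0, L=14 even, 3≤5≤9.
N = 7·13·11 = 1001
Δ = 4!·2!·8!/15! = 1/675675
Racah Σ t=1..3: t=1:−1/8640 t=2:+1/2304 t=3:−1/8640 = 7/34560
⇒ 3j(3 6 5; 0 0 0)² = 7/429, sgn -1
Racah Σ t=3..4: t=3:−1/60480 t=4:+1/967680 = -1/64512
⇒ 3j(3 6 5; -2 -2 4)² = 15/1001, sgn +1
4πI² = N·(3j₀)²·(3jₘ)² = 35/143
I = -1·√(0.244755/4π) = -0.13956004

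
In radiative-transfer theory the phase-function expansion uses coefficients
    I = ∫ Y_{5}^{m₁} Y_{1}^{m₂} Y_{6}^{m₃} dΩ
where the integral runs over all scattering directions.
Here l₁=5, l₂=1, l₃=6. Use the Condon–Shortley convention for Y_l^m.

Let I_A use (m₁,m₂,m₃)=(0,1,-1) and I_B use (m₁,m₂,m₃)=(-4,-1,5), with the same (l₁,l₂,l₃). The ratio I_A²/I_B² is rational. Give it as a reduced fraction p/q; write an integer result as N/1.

21/55

Shared (l₁,l₂,l₃)=(5,1,6): N and (l;000)² cancel in I_A²/I_B².
A: Δ = 0!·10!·2!/13! = 1/858; Racah Σ t=0..0: t=0:+1/28800 = 1/28800; ⇒ 3j(5 1 6; 0 1 -1)² = 7/286, sgn -1
B: Δ = 0!·10!·2!/13! = 1/858; Racah Σ t=0..0: t=0:+1/725760 = 1/725760; ⇒ 3j(5 1 6; -4 -1 5)² = 5/78, sgn -1
I_A²/I_B² = (7/286)/(5/78) = 21/55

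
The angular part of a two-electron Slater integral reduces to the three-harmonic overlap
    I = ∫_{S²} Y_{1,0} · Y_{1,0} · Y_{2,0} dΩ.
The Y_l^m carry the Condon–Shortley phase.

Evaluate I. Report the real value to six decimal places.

0.252313

Rules hold: Σm=0, L=4 even, 0≤2≤2.
N = 3·3·5 = 45
Δ = 0!·2!·2!/5! = 1/30
Racah Σ t=0..0: t=0:+1/1 = 1/1
⇒ 3j(1 1 2; 0 0 0)² = 2/15, sgn +1
(m-triple is (0,0,0) — same symbol as above.)
4πI² = N·(3j₀)²·(3jₘ)² = 4/5
I = +1·√(0.8/4π) = 0.25231325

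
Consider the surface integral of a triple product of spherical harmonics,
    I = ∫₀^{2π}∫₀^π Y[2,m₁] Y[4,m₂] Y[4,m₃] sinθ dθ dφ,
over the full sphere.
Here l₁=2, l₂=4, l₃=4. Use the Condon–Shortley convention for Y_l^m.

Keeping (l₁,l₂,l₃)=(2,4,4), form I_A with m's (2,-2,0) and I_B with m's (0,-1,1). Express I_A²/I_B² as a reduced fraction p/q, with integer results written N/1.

Same 2,4,4: normalisation and zero-m 3j drop out of the ratio.
A: Δ: 2! 2! 6! / 11! → 1/13860; sum: t=0:+1/192 = 1/192; 3j²(2 4 4; 2 -2 0) = Δ·Π!·Σ² = 3/77  (sign +1)
B: Δ: 2! 2! 6! / 11! → 1/13860; sum: t=0:+1/144 t=1:−1/48 t=2:+1/480 = -17/1440; 3j²(2 4 4; 0 -1 1) = Δ·Π!·Σ² = 289/13860  (sign +1)
I_A²/I_B² = (3/77)/(289/13860) = 540/289

540/289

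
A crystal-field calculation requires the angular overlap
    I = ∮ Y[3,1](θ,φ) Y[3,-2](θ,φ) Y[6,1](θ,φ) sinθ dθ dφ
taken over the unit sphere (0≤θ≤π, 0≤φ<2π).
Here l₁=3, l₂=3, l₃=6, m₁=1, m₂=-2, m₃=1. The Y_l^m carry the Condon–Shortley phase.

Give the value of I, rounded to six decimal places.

-0.121471

Checks pass: Σm=0; 12 even; l₃=6∈[0,6].
(2·3+1)(2·3+1)(2·6+1) = 637
Δ: 0! 6! 6! / 13! → 1/12012
sum: t=0:+1/1296 = 1/1296
3j²(3 3 6; 0 0 0) = Δ·Π!·Σ² = 100/3003  (sign +1)
sum: t=0:+1/5760 = 1/5760
3j²(3 3 6; 1 -2 1) = Δ·Π!·Σ² = 5/572  (sign -1)
combine: 4πI² = 637·100/3003·5/572 = 875/4719
take √, sign -1: I = -0.12147142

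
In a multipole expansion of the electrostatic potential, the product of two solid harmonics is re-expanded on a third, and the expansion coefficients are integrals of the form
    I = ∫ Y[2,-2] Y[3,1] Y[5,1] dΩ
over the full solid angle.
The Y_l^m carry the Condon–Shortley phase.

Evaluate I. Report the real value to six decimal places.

Rules hold: Σm=0, L=10 even, 1≤5≤5.
N = 5·7·11 = 385
Δ = 0!·4!·6!/11! = 1/2310
Racah Σ t=0..0: t=0:+1/144 = 1/144
⇒ 3j(2 3 5; 0 0 0)² = 10/231, sgn -1
Racah Σ t=0..0: t=0:+1/1152 = 1/1152
⇒ 3j(2 3 5; -2 1 1)² = 1/154, sgn +1
4πI² = N·(3j₀)²·(3jₘ)² = 25/231
I = -1·√(0.108225/4π) = -0.09280237

-0.092802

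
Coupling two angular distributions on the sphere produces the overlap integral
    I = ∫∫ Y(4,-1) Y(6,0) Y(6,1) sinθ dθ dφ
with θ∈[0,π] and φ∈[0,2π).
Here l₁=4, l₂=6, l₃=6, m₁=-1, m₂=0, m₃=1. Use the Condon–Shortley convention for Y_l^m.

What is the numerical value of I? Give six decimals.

-0.043721

Checks pass: Σm=0; 16 even; l₃=6∈[2,10].
(2·4+1)(2·6+1)(2·6+1) = 1521
Δ: 4! 4! 8! / 17! → 1/15315300
sum: t=0:+1/829440 t=1:−1/25920 t=2:+1/9216 t=3:−1/25920 t=4:+1/829440 = 7/207360
3j²(4 6 6; 0 0 0) = Δ·Π!·Σ² = 28/2431  (sign +1)
sum: t=1:−1/103680 t=2:+1/13824 t=3:−1/17280 t=4:+1/207360 = 1/103680
3j²(4 6 6; -1 0 1) = Δ·Π!·Σ² = 10/7293  (sign -1)
combine: 4πI² = 1521·28/2431·10/7293 = 840/34969
take √, sign -1: I = -0.04372130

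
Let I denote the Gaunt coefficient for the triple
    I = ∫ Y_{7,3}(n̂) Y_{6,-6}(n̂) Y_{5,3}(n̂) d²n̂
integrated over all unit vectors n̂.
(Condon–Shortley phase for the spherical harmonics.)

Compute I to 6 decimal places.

m-sum 0 ✓  L=18 even ✓  1≤5≤13 ✓
Π(2lᵢ+1) = 15×13×11 = 2145
triangle coeff Δ(7,6,5) = 1/174594420
Σ_t [2,6]: t=2:+1/4147200 t=3:−1/207360 t=4:+1/82944 t=5:−1/207360 t=6:+1/4147200 = 1/345600
(3j)²=420/46189 [(7 6 5; 0 0 0)], sign=-1
Σ_t [0,0]: t=0:+1/46448640 = 1/46448640
(3j)²=75/8398 [(7 6 5; 3 -6 3)], sign=+1
⇒ 4πI² = 236250/1356277
I = (-1)√(236250/1356277/(4π)) = -0.11773532

-0.117735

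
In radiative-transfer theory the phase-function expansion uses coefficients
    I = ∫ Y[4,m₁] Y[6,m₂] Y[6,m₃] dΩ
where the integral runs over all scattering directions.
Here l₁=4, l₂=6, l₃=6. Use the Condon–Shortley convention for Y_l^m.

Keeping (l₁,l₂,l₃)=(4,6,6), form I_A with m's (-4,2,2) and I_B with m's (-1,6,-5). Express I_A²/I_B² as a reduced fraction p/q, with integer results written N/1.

l's match ⇒ only the (l;m) 3-j factors differ between A and B.
A: triangle coeff Δ(4,6,6) = 1/15315300; Σ_t [4,4]: t=4:+1/331776 = 1/331776; (3j)²=490/21879 [(4 6 6; -4 2 2)], sign=+1
B: triangle coeff Δ(4,6,6) = 1/15315300; Σ_t [4,4]: t=4:+1/5806080 = 1/5806080; (3j)²=165/6188 [(4 6 6; -1 6 -5)], sign=-1
I_A²/I_B² = (490/21879)/(165/6188) = 2744/3267

2744/3267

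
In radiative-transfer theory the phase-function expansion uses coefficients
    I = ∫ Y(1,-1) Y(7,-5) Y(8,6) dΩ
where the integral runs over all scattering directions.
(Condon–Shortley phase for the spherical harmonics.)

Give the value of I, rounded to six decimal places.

m-sum 0 ✓  L=16 even ✓  6≤8≤8 ✓
Π(2lᵢ+1) = 3×15×17 = 765
triangle coeff Δ(1,7,8) = 1/2040
Σ_t [0,0]: t=0:+1/25401600 = 1/25401600
(3j)²=8/255 [(1 7 8; 0 0 0)], sign=+1
Σ_t [0,0]: t=0:+1/1916006400 = 1/1916006400
(3j)²=91/2040 [(1 7 8; -1 -5 6)], sign=+1
⇒ 4πI² = 91/85
I = (+1)√(91/85/(4π)) = 0.29188132

0.291881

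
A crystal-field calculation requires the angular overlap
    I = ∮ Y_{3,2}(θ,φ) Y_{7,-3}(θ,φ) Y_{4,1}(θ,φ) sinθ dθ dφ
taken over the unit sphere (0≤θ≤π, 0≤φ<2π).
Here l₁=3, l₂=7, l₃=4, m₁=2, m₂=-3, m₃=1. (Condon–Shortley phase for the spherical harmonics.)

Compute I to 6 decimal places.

m-sum 0 ✓  L=14 even ✓  4≤4≤10 ✓
Π(2lᵢ+1) = 7×15×9 = 945
triangle coeff Δ(3,7,4) = 1/45045
Σ_t [3,3]: t=3:−1/20736 = -1/20736
(3j)²=35/1287 [(3 7 4; 0 0 0)], sign=-1
Σ_t [1,1]: t=1:−1/86400 = -1/86400
(3j)²=16/715 [(3 7 4; 2 -3 1)], sign=+1
⇒ 4πI² = 11760/20449
I = (-1)√(11760/20449/(4π)) = -0.21392557

-0.213926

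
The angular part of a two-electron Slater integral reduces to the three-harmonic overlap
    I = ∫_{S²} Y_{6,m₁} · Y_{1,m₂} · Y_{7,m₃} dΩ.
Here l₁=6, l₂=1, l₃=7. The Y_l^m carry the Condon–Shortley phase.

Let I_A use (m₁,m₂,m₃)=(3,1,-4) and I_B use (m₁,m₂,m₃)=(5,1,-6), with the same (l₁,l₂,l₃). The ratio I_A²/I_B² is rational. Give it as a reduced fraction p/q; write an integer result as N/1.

55/78

l's match ⇒ only the (l;m) 3-j factors differ between A and B.
A: triangle coeff Δ(6,1,7) = 1/1365; Σ_t [0,0]: t=0:+1/4354560 = 1/4354560; (3j)²=11/273 [(6 1 7; 3 1 -4)], sign=-1
B: triangle coeff Δ(6,1,7) = 1/1365; Σ_t [0,0]: t=0:+1/79833600 = 1/79833600; (3j)²=2/35 [(6 1 7; 5 1 -6)], sign=-1
I_A²/I_B² = (11/273)/(2/35) = 55/78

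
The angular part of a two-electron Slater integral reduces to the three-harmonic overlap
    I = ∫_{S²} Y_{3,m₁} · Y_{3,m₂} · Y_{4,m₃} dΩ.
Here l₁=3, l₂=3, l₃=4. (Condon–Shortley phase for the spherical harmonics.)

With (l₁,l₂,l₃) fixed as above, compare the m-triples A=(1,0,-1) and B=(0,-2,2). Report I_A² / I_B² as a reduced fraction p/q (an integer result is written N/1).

5/1

Same 3,3,4: normalisation and zero-m 3j drop out of the ratio.
A: Δ: 2! 4! 4! / 11! → 1/34650; sum: t=0:+1/48 t=1:−1/24 t=2:+1/288 = -5/288; 3j²(3 3 4; 1 0 -1) = Δ·Π!·Σ² = 5/462  (sign +1)
B: Δ: 2! 4! 4! / 11! → 1/34650; sum: t=0:+1/72 t=1:−1/96 = 1/288; 3j²(3 3 4; 0 -2 2) = Δ·Π!·Σ² = 1/462  (sign +1)
I_A²/I_B² = (5/462)/(1/462) = 5/1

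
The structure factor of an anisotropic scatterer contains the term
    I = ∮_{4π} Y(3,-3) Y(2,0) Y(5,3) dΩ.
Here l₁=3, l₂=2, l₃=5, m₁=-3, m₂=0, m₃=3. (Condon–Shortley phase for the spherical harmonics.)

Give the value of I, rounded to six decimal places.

m-sum 0 ✓  L=10 even ✓  1≤5≤5 ✓
Π(2lᵢ+1) = 7×5×11 = 385
triangle coeff Δ(3,2,5) = 1/2310
Σ_t [0,0]: t=0:+1/144 = 1/144
(3j)²=10/231 [(3 2 5; 0 0 0)], sign=-1
Σ_t [0,0]: t=0:+1/2880 = 1/2880
(3j)²=2/165 [(3 2 5; -3 0 3)], sign=+1
⇒ 4πI² = 20/99
I = (-1)√(20/99/(4π)) = -0.12679218

-0.126792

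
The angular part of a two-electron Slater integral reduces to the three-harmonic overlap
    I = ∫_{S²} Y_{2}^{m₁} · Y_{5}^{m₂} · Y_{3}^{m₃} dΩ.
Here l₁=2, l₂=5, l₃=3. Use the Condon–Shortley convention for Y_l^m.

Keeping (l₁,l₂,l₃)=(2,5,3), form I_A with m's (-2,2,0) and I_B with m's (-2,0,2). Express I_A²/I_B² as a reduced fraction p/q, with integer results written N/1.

l's match ⇒ only the (l;m) 3-j factors differ between A and B.
A: triangle coeff Δ(2,5,3) = 1/2310; Σ_t [4,4]: t=4:+1/864 = 1/864; (3j)²=1/66 [(2 5 3; -2 2 0)], sign=-1
B: triangle coeff Δ(2,5,3) = 1/2310; Σ_t [4,4]: t=4:+1/2880 = 1/2880; (3j)²=1/462 [(2 5 3; -2 0 2)], sign=-1
I_A²/I_B² = (1/66)/(1/462) = 7/1

7/1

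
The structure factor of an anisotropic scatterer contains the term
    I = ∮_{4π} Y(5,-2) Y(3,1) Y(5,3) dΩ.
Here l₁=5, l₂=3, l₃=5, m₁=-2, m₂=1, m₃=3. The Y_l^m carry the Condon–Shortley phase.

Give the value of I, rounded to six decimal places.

0.000000

m-sum = -2 + 1 + 3 = 2 ≠ 0 ⇒ I = 0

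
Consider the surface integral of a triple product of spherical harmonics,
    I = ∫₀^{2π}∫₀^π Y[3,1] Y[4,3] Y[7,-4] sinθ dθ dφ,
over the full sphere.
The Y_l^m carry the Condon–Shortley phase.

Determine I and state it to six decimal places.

0.212007

Checks pass: Σm=0; 14 even; l₃=7∈[1,7].
(2·3+1)(2·4+1)(2·7+1) = 945
Δ: 0! 6! 8! / 15! → 1/45045
sum: t=0:+1/20736 = 1/20736
3j²(3 4 7; 0 0 0) = Δ·Π!·Σ² = 35/1287  (sign -1)
sum: t=0:+1/241920 = 1/241920
3j²(3 4 7; 1 3 -4) = Δ·Π!·Σ² = 2/91  (sign -1)
combine: 4πI² = 945·35/1287·2/91 = 1050/1859
take √, sign +1: I = 0.21200691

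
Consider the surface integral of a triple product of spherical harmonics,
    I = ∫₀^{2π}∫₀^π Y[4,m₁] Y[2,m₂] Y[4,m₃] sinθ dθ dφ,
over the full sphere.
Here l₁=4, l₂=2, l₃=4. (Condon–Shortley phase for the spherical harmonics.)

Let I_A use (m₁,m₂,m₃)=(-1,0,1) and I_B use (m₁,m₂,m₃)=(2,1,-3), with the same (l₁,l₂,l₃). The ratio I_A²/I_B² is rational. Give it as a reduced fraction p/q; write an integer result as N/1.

Shared (l₁,l₂,l₃)=(4,2,4): N and (l;000)² cancel in I_A²/I_B².
A: Δ = 2!·6!·2!/11! = 1/13860; Racah Σ t=0..2: t=0:+1/480 t=1:−1/48 t=2:+1/144 = -17/1440; ⇒ 3j(4 2 4; -1 0 1)² = 289/13860, sgn +1
B: Δ = 2!·6!·2!/11! = 1/13860; Racah Σ t=1..2: t=1:−1/240 t=2:+1/1440 = -1/288; ⇒ 3j(4 2 4; 2 1 -3)² = 5/132, sgn +1
I_A²/I_B² = (289/13860)/(5/132) = 289/525

289/525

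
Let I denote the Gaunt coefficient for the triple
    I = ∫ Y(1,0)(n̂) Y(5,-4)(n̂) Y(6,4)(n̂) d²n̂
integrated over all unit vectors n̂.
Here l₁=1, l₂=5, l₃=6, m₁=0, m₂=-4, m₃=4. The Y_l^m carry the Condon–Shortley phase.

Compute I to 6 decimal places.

0.182727

Checks pass: Σm=0; 12 even; l₃=6∈[4,6].
(2·1+1)(2·5+1)(2·6+1) = 429
Δ: 0! 2! 10! / 13! → 1/858
sum: t=0:+1/14400 = 1/14400
3j²(1 5 6; 0 0 0) = Δ·Π!·Σ² = 6/143  (sign +1)
sum: t=0:+1/362880 = 1/362880
3j²(1 5 6; 0 -4 4) = Δ·Π!·Σ² = 10/429  (sign +1)
combine: 4πI² = 429·6/143·10/429 = 60/143
take √, sign +1: I = 0.18272698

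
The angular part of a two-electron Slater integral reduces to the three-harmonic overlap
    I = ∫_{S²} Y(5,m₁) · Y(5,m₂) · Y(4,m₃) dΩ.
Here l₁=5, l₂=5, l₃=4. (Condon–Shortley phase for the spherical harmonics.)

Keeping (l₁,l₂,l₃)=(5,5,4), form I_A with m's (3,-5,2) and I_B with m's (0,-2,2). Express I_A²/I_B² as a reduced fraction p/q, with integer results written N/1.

l's match ⇒ only the (l;m) 3-j factors differ between A and B.
A: triangle coeff Δ(5,5,4) = 1/3153150; Σ_t [0,0]: t=0:+1/69120 = 1/69120; (3j)²=4/143 [(5 5 4; 3 -5 2)], sign=+1
B: triangle coeff Δ(5,5,4) = 1/3153150; Σ_t [1,3]: t=1:−1/11520 t=2:+1/1728 t=3:−1/3456 = 7/34560; (3j)²=7/858 [(5 5 4; 0 -2 2)], sign=+1
I_A²/I_B² = (4/143)/(7/858) = 24/7

24/7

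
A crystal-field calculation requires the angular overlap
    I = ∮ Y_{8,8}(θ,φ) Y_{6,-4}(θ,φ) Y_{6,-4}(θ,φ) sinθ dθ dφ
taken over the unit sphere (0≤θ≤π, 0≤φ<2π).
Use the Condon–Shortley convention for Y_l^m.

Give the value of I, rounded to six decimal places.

Checks pass: Σm=0; 20 even; l₃=6∈[2,14].
(2·8+1)(2·6+1)(2·6+1) = 2873
Δ: 8! 8! 4! / 21! → 1/1309458150
sum: t=2:+1/49766400 t=3:−1/3110400 t=4:+1/1327104 t=5:−1/3110400 t=6:+1/49766400 = 1/6635520
3j²(8 6 6; 0 0 0) = Δ·Π!·Σ² = 350/46189  (sign +1)
sum: t=0:+1/6502809600 = 1/6502809600
3j²(8 6 6; 8 -4 -4) = Δ·Π!·Σ² = 45/2261  (sign +1)
combine: 4πI² = 2873·350/46189·45/2261 = 29250/67507
take √, sign +1: I = 0.18568790

0.185688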